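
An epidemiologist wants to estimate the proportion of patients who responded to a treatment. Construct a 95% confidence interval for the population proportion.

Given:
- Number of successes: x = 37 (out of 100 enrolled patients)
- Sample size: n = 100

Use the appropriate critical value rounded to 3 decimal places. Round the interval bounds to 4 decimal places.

Sample proportion: p̂ = 37/100 = 0.370000

Check conditions for normal approximation:
  np̂ = 37 ≥ 10 ✓
  n(1-p̂) = 63 ≥ 10 ✓

The sample is large enough, so use a z-interval (normal approximation) for the proportion.

For 95% confidence, z* = 1.96 (from standard normal table)

Standard error: SE = √(p̂(1-p̂)/n) = √(0.370000×0.630000/100) = 0.04828043

Margin of error: E = z* × SE = 1.96 × 0.04828043 = 0.094630

Z-interval: p̂ ± E = 0.370000 ± 0.094630 = (0.275370, 0.464630)

Rounded to 4 decimal places:

(0.2754, 0.4646)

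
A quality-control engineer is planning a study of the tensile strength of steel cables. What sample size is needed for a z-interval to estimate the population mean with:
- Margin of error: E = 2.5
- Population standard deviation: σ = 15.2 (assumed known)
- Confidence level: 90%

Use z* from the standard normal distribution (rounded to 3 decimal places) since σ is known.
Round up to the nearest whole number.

Using z* since population σ is known (z-interval formula).

For 90% confidence, z* = 1.645 (from standard normal table)

Sample size formula for z-interval: n = (z*σ/E)²

n = (1.645 × 15.2 / 2.5)²
  = (10.001600)²
  = 100.0320

Round up to the nearest whole number: n = 101

101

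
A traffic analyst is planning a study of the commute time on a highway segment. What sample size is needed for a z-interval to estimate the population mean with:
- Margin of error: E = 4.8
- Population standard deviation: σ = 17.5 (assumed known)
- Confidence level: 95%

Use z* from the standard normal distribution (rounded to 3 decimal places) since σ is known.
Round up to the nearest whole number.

Using z* since population σ is known (z-interval formula).

For 95% confidence, z* = 1.96 (from standard normal table)

Sample size formula for z-interval: n = (z*σ/E)²

n = (1.96 × 17.5 / 4.8)²
  = (7.145833)²
  = 51.0629

Round up to the nearest whole number: n = 52

52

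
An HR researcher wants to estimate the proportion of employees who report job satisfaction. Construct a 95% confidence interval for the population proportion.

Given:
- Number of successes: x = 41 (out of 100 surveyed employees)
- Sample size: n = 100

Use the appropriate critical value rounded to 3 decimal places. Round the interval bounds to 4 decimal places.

Sample proportion: p̂ = 41/100 = 0.410000

Check conditions for normal approximation:
  np̂ = 41 ≥ 10 ✓
  n(1-p̂) = 59 ≥ 10 ✓

The sample is large enough, so use a z-interval (normal approximation) for the proportion.

For 95% confidence, z* = 1.96 (from standard normal table)

Standard error: SE = √(p̂(1-p̂)/n) = √(0.410000×0.590000/100) = 0.04918333

Margin of error: E = z* × SE = 1.96 × 0.04918333 = 0.096399

Z-interval: p̂ ± E = 0.410000 ± 0.096399 = (0.313601, 0.506399)

Rounded to 4 decimal places:

(0.3136, 0.5064)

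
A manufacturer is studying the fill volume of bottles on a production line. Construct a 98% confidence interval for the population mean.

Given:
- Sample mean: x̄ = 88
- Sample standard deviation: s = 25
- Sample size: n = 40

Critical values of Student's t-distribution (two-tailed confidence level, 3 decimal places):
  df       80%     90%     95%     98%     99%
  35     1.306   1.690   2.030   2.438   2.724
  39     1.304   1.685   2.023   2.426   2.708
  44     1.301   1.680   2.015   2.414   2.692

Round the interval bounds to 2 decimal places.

The population standard deviation σ is unknown (only the sample standard deviation s is given), so use a t-interval with df = n - 1 = 40 - 1 = 39.

For 98% confidence with df = 39, t* = 2.426 (from t-table)

Standard error: SE = s/√n = 25/√40 = 3.952847

Margin of error: E = t* × SE = 2.426 × 3.952847 = 9.5896

T-interval: x̄ ± E = 88 ± 9.5896 = (78.4104, 97.5896)

Rounded to 2 decimal places:

(78.41, 97.59)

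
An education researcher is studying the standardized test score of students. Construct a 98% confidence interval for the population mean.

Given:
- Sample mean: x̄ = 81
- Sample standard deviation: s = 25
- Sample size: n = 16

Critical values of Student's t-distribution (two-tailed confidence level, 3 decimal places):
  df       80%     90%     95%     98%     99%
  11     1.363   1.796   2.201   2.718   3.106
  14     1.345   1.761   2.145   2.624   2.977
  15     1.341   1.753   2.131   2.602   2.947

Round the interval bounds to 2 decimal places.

The population standard deviation σ is unknown (only the sample standard deviation s is given), so use a t-interval with df = n - 1 = 16 - 1 = 15.

For 98% confidence with df = 15, t* = 2.602 (from t-table)

Standard error: SE = s/√n = 25/√16 = 6.250000

Margin of error: E = t* × SE = 2.602 × 6.250000 = 16.2625

T-interval: x̄ ± E = 81 ± 16.2625 = (64.7375, 97.2625)

Rounded to 2 decimal places:

(64.74, 97.26)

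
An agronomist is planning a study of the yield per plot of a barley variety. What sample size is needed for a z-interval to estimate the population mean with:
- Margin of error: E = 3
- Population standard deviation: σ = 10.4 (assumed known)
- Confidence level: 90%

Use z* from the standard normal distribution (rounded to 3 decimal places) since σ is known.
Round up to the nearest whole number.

Using z* since population σ is known (z-interval formula).

For 90% confidence, z* = 1.645 (from standard normal table)

Sample size formula for z-interval: n = (z*σ/E)²

n = (1.645 × 10.4 / 3)²
  = (5.702667)²
  = 32.5204

Round up to the nearest whole number: n = 33

33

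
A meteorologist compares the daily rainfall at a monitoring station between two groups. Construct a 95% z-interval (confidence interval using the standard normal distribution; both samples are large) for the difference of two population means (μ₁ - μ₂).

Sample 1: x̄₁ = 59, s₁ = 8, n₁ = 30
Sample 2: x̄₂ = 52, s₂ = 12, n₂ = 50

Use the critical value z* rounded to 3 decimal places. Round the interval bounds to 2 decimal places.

Both samples are large (n₁ = 30 ≥ 30, n₂ = 50 ≥ 30), so a z-interval for the difference of means applies.

Point estimate: x̄₁ - x̄₂ = 59 - 52 = 7

Standard error: SE = √(s₁²/n₁ + s₂²/n₂)
= √(8²/30 + 12²/50)
= √(2.133333 + 2.880000)
= 2.239047

For 95% confidence, z* = 1.96 (from standard normal table)
Margin of error: E = z* × SE = 1.96 × 2.239047 = 4.3885

Z-interval: (x̄₁ - x̄₂) ± E = 7 ± 4.3885 = (2.6115, 11.3885)

Rounded to 2 decimal places:

(2.61, 11.39)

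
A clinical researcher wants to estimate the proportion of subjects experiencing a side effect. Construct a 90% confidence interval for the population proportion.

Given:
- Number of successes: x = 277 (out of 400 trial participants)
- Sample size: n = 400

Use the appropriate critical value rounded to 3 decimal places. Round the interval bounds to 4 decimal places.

Sample proportion: p̂ = 277/400 = 0.692500

Check conditions for normal approximation:
  np̂ = 277 ≥ 10 ✓
  n(1-p̂) = 123 ≥ 10 ✓

The sample is large enough, so use a z-interval (normal approximation) for the proportion.

For 90% confidence, z* = 1.645 (from standard normal table)

Standard error: SE = √(p̂(1-p̂)/n) = √(0.692500×0.307500/400) = 0.02307291

Margin of error: E = z* × SE = 1.645 × 0.02307291 = 0.037955

Z-interval: p̂ ± E = 0.692500 ± 0.037955 = (0.654545, 0.730455)

Rounded to 4 decimal places:

(0.6545, 0.7305)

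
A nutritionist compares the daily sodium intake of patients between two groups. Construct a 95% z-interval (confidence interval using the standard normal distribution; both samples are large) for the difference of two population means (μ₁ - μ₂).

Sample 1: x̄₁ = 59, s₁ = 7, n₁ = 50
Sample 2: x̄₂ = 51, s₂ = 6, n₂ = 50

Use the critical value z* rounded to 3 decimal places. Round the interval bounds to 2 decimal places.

Both samples are large (n₁ = 50 ≥ 30, n₂ = 50 ≥ 30), so a z-interval for the difference of means applies.

Point estimate: x̄₁ - x̄₂ = 59 - 51 = 8

Standard error: SE = √(s₁²/n₁ + s₂²/n₂)
= √(7²/50 + 6²/50)
= √(0.980000 + 0.720000)
= 1.303840

For 95% confidence, z* = 1.96 (from standard normal table)
Margin of error: E = z* × SE = 1.96 × 1.303840 = 2.5555

Z-interval: (x̄₁ - x̄₂) ± E = 8 ± 2.5555 = (5.4445, 10.5555)

Rounded to 2 decimal places:

(5.44, 10.56)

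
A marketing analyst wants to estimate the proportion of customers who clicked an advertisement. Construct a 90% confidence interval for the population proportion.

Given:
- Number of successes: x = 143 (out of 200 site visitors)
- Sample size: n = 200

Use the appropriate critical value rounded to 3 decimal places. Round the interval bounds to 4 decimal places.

Sample proportion: p̂ = 143/200 = 0.715000

Check conditions for normal approximation:
  np̂ = 143 ≥ 10 ✓
  n(1-p̂) = 57 ≥ 10 ✓

The sample is large enough, so use a z-interval (normal approximation) for the proportion.

For 90% confidence, z* = 1.645 (from standard normal table)

Standard error: SE = √(p̂(1-p̂)/n) = √(0.715000×0.285000/200) = 0.03191982

Margin of error: E = z* × SE = 1.645 × 0.03191982 = 0.052508

Z-interval: p̂ ± E = 0.715000 ± 0.052508 = (0.662492, 0.767508)

Rounded to 4 decimal places:

(0.6625, 0.7675)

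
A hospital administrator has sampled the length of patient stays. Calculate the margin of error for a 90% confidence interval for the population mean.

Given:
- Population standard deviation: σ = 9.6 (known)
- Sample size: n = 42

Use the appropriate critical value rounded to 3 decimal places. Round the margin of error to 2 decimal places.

The population standard deviation σ is known, so use the z-interval margin of error formula.

For 90% confidence, z* = 1.645 (from standard normal table)

Margin of error formula for z-interval: E = z* × σ/√n

E = 1.645 × 9.6/√42
  = 1.645 × 1.481312
  = 2.4368

Rounded to 2 decimal places:

2.44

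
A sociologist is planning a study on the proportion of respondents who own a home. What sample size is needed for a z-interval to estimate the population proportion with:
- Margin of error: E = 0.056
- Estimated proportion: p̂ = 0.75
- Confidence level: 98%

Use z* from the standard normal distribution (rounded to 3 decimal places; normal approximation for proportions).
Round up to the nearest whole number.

Using z* for proportion z-interval (normal approximation).

For 98% confidence, z* = 2.326 (from standard normal table)

Sample size formula for proportion z-interval: n = z*²p̂(1-p̂)/E²

n = 2.326² × 0.75 × 0.25 / 0.056²
  = 5.410276 × 0.1875 / 0.003136
  = 323.4779

Round up to the nearest whole number: n = 324

324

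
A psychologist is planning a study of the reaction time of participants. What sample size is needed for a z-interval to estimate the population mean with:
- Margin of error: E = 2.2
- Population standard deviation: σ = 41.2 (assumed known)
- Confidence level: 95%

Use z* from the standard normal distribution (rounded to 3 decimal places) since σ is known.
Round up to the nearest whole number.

Using z* since population σ is known (z-interval formula).

For 95% confidence, z* = 1.96 (from standard normal table)

Sample size formula for z-interval: n = (z*σ/E)²

n = (1.96 × 41.2 / 2.2)²
  = (36.705455)²
  = 1347.2904

Round up to the nearest whole number: n = 1348

1348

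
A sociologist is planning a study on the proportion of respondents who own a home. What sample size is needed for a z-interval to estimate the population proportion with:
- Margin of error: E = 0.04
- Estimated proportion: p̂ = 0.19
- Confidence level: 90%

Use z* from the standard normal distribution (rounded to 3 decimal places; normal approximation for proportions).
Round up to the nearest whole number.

Using z* for proportion z-interval (normal approximation).

For 90% confidence, z* = 1.645 (from standard normal table)

Sample size formula for proportion z-interval: n = z*²p̂(1-p̂)/E²

n = 1.645² × 0.19 × 0.81 / 0.04²
  = 2.706025 × 0.1539 / 0.0016
  = 260.2858

Round up to the nearest whole number: n = 261

261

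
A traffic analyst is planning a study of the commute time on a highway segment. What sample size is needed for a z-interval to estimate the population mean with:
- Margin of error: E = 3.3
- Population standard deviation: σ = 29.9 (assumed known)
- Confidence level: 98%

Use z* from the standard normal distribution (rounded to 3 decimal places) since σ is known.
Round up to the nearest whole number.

Using z* since population σ is known (z-interval formula).

For 98% confidence, z* = 2.326 (from standard normal table)

Sample size formula for z-interval: n = (z*σ/E)²

n = (2.326 × 29.9 / 3.3)²
  = (21.074970)²
  = 444.1543

Round up to the nearest whole number: n = 445

445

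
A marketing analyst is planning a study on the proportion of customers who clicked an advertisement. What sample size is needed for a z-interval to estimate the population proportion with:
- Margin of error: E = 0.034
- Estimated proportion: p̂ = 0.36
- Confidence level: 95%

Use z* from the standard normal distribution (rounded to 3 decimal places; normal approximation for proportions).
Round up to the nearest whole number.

Using z* for proportion z-interval (normal approximation).

For 95% confidence, z* = 1.96 (from standard normal table)

Sample size formula for proportion z-interval: n = z*²p̂(1-p̂)/E²

n = 1.96² × 0.36 × 0.64 / 0.034²
  = 3.8416 × 0.2304 / 0.001156
  = 765.6615

Round up to the nearest whole number: n = 766

766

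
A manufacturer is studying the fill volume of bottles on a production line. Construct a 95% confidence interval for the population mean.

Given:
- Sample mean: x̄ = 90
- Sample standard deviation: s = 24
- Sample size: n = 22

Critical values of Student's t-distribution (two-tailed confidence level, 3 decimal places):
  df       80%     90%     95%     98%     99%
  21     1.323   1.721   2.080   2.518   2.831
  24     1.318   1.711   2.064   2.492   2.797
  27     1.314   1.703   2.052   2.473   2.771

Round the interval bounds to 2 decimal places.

The population standard deviation σ is unknown (only the sample standard deviation s is given), so use a t-interval with df = n - 1 = 22 - 1 = 21.

For 95% confidence with df = 21, t* = 2.080 (from t-table)

Standard error: SE = s/√n = 24/√22 = 5.116817

Margin of error: E = t* × SE = 2.080 × 5.116817 = 10.6430

T-interval: x̄ ± E = 90 ± 10.6430 = (79.3570, 100.6430)

Rounded to 2 decimal places:

(79.36, 100.64)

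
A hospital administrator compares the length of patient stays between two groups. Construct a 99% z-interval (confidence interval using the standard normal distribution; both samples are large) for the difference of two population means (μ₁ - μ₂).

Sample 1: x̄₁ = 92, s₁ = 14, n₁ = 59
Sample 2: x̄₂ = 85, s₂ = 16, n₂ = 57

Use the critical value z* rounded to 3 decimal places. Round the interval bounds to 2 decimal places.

Both samples are large (n₁ = 59 ≥ 30, n₂ = 57 ≥ 30), so a z-interval for the difference of means applies.

Point estimate: x̄₁ - x̄₂ = 92 - 85 = 7

Standard error: SE = √(s₁²/n₁ + s₂²/n₂)
= √(14²/59 + 16²/57)
= √(3.322034 + 4.491228)
= 2.795221

For 99% confidence, z* = 2.576 (from standard normal table)
Margin of error: E = z* × SE = 2.576 × 2.795221 = 7.2005

Z-interval: (x̄₁ - x̄₂) ± E = 7 ± 7.2005 = (-0.2005, 14.2005)

Rounded to 2 decimal places:

(-0.20, 14.20)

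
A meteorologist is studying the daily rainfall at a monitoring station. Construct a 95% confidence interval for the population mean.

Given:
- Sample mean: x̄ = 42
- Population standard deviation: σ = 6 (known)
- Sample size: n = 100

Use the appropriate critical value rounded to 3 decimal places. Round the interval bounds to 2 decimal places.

The population standard deviation σ is known, so use a z-interval (standard normal critical value).

For 95% confidence, z* = 1.96 (from standard normal table)

Standard error: SE = σ/√n = 6/√100 = 0.600000

Margin of error: E = z* × SE = 1.96 × 0.600000 = 1.1760

Z-interval: x̄ ± E = 42 ± 1.1760 = (40.8240, 43.1760)

Rounded to 2 decimal places:

(40.82, 43.18)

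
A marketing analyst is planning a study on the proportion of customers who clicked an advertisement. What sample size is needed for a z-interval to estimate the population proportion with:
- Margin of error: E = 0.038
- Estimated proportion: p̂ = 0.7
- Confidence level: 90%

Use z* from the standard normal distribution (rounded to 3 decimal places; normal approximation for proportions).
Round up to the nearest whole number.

Using z* for proportion z-interval (normal approximation).

For 90% confidence, z* = 1.645 (from standard normal table)

Sample size formula for proportion z-interval: n = z*²p̂(1-p̂)/E²

n = 1.645² × 0.7 × 0.3 / 0.038²
  = 2.706025 × 0.21 / 0.001444
  = 393.5355

Round up to the nearest whole number: n = 394

394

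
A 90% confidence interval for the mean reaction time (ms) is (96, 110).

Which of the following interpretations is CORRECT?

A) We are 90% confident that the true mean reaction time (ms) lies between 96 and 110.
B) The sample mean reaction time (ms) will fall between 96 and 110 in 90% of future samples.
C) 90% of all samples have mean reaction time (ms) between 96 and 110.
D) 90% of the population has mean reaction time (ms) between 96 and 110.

A confidence interval represents our confidence in the procedure, not a probability statement about the parameter.

Key concept: If we repeated this sampling process many times and computed a 90% CI each time, about 90% of those intervals would contain the true population parameter.

For this specific interval (96, 110):
- Midpoint (point estimate): 103
- Margin of error: 7

The correct interpretation is the one stating confidence that the true parameter lies in the interval — option A.

A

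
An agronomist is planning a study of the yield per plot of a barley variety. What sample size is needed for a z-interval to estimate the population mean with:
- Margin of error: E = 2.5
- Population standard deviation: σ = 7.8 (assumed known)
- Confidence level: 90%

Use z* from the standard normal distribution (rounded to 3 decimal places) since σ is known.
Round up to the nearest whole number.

Using z* since population σ is known (z-interval formula).

For 90% confidence, z* = 1.645 (from standard normal table)

Sample size formula for z-interval: n = (z*σ/E)²

n = (1.645 × 7.8 / 2.5)²
  = (5.132400)²
  = 26.3415

Round up to the nearest whole number: n = 27

27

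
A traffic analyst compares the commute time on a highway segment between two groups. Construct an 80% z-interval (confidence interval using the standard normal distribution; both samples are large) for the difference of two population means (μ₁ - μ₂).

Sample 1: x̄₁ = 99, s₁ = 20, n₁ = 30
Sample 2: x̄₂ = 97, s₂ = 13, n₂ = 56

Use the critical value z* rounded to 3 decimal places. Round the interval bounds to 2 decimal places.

Both samples are large (n₁ = 30 ≥ 30, n₂ = 56 ≥ 30), so a z-interval for the difference of means applies.

Point estimate: x̄₁ - x̄₂ = 99 - 97 = 2

Standard error: SE = √(s₁²/n₁ + s₂²/n₂)
= √(20²/30 + 13²/56)
= √(13.333333 + 3.017857)
= 4.043661

For 80% confidence, z* = 1.282 (from standard normal table)
Margin of error: E = z* × SE = 1.282 × 4.043661 = 5.1840

Z-interval: (x̄₁ - x̄₂) ± E = 2 ± 5.1840 = (-3.1840, 7.1840)

Rounded to 2 decimal places:

(-3.18, 7.18)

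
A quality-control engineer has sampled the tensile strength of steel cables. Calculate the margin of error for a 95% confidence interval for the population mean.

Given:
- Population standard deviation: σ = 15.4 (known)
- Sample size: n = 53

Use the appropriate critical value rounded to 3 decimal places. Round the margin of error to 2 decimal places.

The population standard deviation σ is known, so use the z-interval margin of error formula.

For 95% confidence, z* = 1.96 (from standard normal table)

Margin of error formula for z-interval: E = z* × σ/√n

E = 1.96 × 15.4/√53
  = 1.96 × 2.115353
  = 4.1461

Rounded to 2 decimal places:

4.15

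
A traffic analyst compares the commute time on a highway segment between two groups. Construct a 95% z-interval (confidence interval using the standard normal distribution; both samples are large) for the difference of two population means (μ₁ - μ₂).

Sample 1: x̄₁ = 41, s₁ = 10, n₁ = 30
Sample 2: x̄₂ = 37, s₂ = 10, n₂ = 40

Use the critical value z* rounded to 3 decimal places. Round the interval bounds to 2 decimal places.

Both samples are large (n₁ = 30 ≥ 30, n₂ = 40 ≥ 30), so a z-interval for the difference of means applies.

Point estimate: x̄₁ - x̄₂ = 41 - 37 = 4

Standard error: SE = √(s₁²/n₁ + s₂²/n₂)
= √(10²/30 + 10²/40)
= √(3.333333 + 2.500000)
= 2.415229

For 95% confidence, z* = 1.96 (from standard normal table)
Margin of error: E = z* × SE = 1.96 × 2.415229 = 4.7338

Z-interval: (x̄₁ - x̄₂) ± E = 4 ± 4.7338 = (-0.7338, 8.7338)

Rounded to 2 decimal places:

(-0.73, 8.73)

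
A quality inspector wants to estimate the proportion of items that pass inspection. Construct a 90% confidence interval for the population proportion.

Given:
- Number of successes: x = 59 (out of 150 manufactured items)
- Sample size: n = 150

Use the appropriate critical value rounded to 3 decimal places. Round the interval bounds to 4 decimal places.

Sample proportion: p̂ = 59/150 = 0.393333

Check conditions for normal approximation:
  np̂ = 59 ≥ 10 ✓
  n(1-p̂) = 91 ≥ 10 ✓

The sample is large enough, so use a z-interval (normal approximation) for the proportion.

For 90% confidence, z* = 1.645 (from standard normal table)

Standard error: SE = √(p̂(1-p̂)/n) = √(0.393333×0.606667/150) = 0.03988502

Margin of error: E = z* × SE = 1.645 × 0.03988502 = 0.065611

Z-interval: p̂ ± E = 0.393333 ± 0.065611 = (0.327722, 0.458944)

Rounded to 4 decimal places:

(0.3277, 0.4589)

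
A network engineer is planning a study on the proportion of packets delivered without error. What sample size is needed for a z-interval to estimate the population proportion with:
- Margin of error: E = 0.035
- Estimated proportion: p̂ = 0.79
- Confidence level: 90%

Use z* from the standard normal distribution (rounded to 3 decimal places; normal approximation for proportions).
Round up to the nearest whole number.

Using z* for proportion z-interval (normal approximation).

For 90% confidence, z* = 1.645 (from standard normal table)

Sample size formula for proportion z-interval: n = z*²p̂(1-p̂)/E²

n = 1.645² × 0.79 × 0.21 / 0.035²
  = 2.706025 × 0.1659 / 0.001225
  = 366.4731

Round up to the nearest whole number: n = 367

367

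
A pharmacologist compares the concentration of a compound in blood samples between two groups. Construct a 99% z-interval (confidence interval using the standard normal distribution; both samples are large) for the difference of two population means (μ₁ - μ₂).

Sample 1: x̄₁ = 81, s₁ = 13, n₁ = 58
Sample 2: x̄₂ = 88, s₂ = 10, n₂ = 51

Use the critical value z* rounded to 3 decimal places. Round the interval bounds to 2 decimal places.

Both samples are large (n₁ = 58 ≥ 30, n₂ = 51 ≥ 30), so a z-interval for the difference of means applies.

Point estimate: x̄₁ - x̄₂ = 81 - 88 = -7

Standard error: SE = √(s₁²/n₁ + s₂²/n₂)
= √(13²/58 + 10²/51)
= √(2.913793 + 1.960784)
= 2.207845

For 99% confidence, z* = 2.576 (from standard normal table)
Margin of error: E = z* × SE = 2.576 × 2.207845 = 5.6874

Z-interval: (x̄₁ - x̄₂) ± E = -7 ± 5.6874 = (-12.6874, -1.3126)

Rounded to 2 decimal places:

(-12.69, -1.31)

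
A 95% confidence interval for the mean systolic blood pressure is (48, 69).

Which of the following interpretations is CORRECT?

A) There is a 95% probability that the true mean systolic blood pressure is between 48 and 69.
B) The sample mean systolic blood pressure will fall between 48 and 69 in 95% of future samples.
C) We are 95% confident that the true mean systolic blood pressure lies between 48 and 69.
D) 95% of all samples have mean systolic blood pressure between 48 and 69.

A confidence interval represents our confidence in the procedure, not a probability statement about the parameter.

Key concept: If we repeated this sampling process many times and computed a 95% CI each time, about 95% of those intervals would contain the true population parameter.

For this specific interval (48, 69):
- Midpoint (point estimate): 58.5
- Margin of error: 10.5

The correct interpretation is the one stating confidence that the true parameter lies in the interval — option C.

C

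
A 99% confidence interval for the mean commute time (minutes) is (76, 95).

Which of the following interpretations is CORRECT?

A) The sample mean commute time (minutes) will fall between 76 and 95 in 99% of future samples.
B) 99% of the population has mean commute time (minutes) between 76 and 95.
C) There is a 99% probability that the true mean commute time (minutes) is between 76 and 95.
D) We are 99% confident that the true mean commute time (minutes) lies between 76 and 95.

A confidence interval represents our confidence in the procedure, not a probability statement about the parameter.

Key concept: If we repeated this sampling process many times and computed a 99% CI each time, about 99% of those intervals would contain the true population parameter.

For this specific interval (76, 95):
- Midpoint (point estimate): 85.5
- Margin of error: 9.5

The correct interpretation is the one stating confidence that the true parameter lies in the interval — option D.

D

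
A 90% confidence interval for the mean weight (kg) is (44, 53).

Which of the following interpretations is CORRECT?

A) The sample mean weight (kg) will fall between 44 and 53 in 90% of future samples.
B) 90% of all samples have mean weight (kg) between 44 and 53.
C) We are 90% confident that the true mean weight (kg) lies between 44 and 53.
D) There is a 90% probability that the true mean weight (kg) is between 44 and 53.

A confidence interval represents our confidence in the procedure, not a probability statement about the parameter.

Key concept: If we repeated this sampling process many times and computed a 90% CI each time, about 90% of those intervals would contain the true population parameter.

For this specific interval (44, 53):
- Midpoint (point estimate): 48.5
- Margin of error: 4.5

The correct interpretation is the one stating confidence that the true parameter lies in the interval — option C.

C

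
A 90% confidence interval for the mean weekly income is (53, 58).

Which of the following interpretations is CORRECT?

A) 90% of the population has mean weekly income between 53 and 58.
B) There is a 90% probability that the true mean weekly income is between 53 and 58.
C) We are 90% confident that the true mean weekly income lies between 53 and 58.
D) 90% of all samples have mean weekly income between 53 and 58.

A confidence interval represents our confidence in the procedure, not a probability statement about the parameter.

Key concept: If we repeated this sampling process many times and computed a 90% CI each time, about 90% of those intervals would contain the true population parameter.

For this specific interval (53, 58):
- Midpoint (point estimate): 55.5
- Margin of error: 2.5

The correct interpretation is the one stating confidence that the true parameter lies in the interval — option C.

C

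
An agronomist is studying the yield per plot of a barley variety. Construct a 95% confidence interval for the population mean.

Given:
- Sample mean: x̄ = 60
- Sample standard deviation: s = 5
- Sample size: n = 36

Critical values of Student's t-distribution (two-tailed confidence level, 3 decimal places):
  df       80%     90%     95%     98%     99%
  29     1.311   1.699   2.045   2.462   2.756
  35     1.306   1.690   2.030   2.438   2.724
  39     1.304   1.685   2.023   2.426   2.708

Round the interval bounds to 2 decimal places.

The population standard deviation σ is unknown (only the sample standard deviation s is given), so use a t-interval with df = n - 1 = 36 - 1 = 35.

For 95% confidence with df = 35, t* = 2.030 (from t-table)

Standard error: SE = s/√n = 5/√36 = 0.833333

Margin of error: E = t* × SE = 2.030 × 0.833333 = 1.6917

T-interval: x̄ ± E = 60 ± 1.6917 = (58.3083, 61.6917)

Rounded to 2 decimal places:

(58.31, 61.69)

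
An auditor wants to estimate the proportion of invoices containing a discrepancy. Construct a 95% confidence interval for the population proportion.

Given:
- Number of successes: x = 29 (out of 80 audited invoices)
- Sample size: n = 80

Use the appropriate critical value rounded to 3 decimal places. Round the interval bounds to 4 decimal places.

Sample proportion: p̂ = 29/80 = 0.362500

Check conditions for normal approximation:
  np̂ = 29 ≥ 10 ✓
  n(1-p̂) = 51 ≥ 10 ✓

The sample is large enough, so use a z-interval (normal approximation) for the proportion.

For 95% confidence, z* = 1.96 (from standard normal table)

Standard error: SE = √(p̂(1-p̂)/n) = √(0.362500×0.637500/80) = 0.05374637

Margin of error: E = z* × SE = 1.96 × 0.05374637 = 0.105343

Z-interval: p̂ ± E = 0.362500 ± 0.105343 = (0.257157, 0.467843)

Rounded to 4 decimal places:

(0.2572, 0.4678)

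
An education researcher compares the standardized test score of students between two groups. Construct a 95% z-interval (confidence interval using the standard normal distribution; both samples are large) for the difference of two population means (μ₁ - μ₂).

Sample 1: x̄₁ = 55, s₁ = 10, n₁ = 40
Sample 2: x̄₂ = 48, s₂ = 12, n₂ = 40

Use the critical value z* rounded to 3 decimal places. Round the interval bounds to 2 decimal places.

Both samples are large (n₁ = 40 ≥ 30, n₂ = 40 ≥ 30), so a z-interval for the difference of means applies.

Point estimate: x̄₁ - x̄₂ = 55 - 48 = 7

Standard error: SE = √(s₁²/n₁ + s₂²/n₂)
= √(10²/40 + 12²/40)
= √(2.500000 + 3.600000)
= 2.469818

For 95% confidence, z* = 1.96 (from standard normal table)
Margin of error: E = z* × SE = 1.96 × 2.469818 = 4.8408

Z-interval: (x̄₁ - x̄₂) ± E = 7 ± 4.8408 = (2.1592, 11.8408)

Rounded to 2 decimal places:

(2.16, 11.84)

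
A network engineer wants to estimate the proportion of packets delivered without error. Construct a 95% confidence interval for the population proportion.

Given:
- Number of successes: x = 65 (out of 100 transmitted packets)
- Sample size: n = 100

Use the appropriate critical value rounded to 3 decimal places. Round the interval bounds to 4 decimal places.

Sample proportion: p̂ = 65/100 = 0.650000

Check conditions for normal approximation:
  np̂ = 65 ≥ 10 ✓
  n(1-p̂) = 35 ≥ 10 ✓

The sample is large enough, so use a z-interval (normal approximation) for the proportion.

For 95% confidence, z* = 1.96 (from standard normal table)

Standard error: SE = √(p̂(1-p̂)/n) = √(0.650000×0.350000/100) = 0.04769696

Margin of error: E = z* × SE = 1.96 × 0.04769696 = 0.093486

Z-interval: p̂ ± E = 0.650000 ± 0.093486 = (0.556514, 0.743486)

Rounded to 4 decimal places:

(0.5565, 0.7435)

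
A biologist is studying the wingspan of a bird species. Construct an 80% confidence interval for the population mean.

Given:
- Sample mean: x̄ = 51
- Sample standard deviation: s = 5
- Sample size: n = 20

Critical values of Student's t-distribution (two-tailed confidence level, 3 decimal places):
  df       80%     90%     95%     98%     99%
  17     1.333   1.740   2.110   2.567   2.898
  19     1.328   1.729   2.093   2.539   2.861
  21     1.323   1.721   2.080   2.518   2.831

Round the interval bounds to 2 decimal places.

The population standard deviation σ is unknown (only the sample standard deviation s is given), so use a t-interval with df = n - 1 = 20 - 1 = 19.

For 80% confidence with df = 19, t* = 1.328 (from t-table)

Standard error: SE = s/√n = 5/√20 = 1.118034

Margin of error: E = t* × SE = 1.328 × 1.118034 = 1.4847

T-interval: x̄ ± E = 51 ± 1.4847 = (49.5153, 52.4847)

Rounded to 2 decimal places:

(49.52, 52.48)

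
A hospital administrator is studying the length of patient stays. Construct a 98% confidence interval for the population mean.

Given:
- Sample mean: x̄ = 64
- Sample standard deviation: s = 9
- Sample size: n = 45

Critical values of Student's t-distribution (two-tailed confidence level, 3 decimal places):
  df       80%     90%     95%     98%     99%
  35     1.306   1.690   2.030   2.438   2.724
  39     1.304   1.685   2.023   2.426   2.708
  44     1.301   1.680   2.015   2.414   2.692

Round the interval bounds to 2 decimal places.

The population standard deviation σ is unknown (only the sample standard deviation s is given), so use a t-interval with df = n - 1 = 45 - 1 = 44.

For 98% confidence with df = 44, t* = 2.414 (from t-table)

Standard error: SE = s/√n = 9/√45 = 1.341641

Margin of error: E = t* × SE = 2.414 × 1.341641 = 3.2387

T-interval: x̄ ± E = 64 ± 3.2387 = (60.7613, 67.2387)

Rounded to 2 decimal places:

(60.76, 67.24)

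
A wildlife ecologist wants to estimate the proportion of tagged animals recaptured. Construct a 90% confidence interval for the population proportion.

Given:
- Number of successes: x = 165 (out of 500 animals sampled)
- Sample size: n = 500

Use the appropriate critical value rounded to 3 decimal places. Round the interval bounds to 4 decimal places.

Sample proportion: p̂ = 165/500 = 0.330000

Check conditions for normal approximation:
  np̂ = 165 ≥ 10 ✓
  n(1-p̂) = 335 ≥ 10 ✓

The sample is large enough, so use a z-interval (normal approximation) for the proportion.

For 90% confidence, z* = 1.645 (from standard normal table)

Standard error: SE = √(p̂(1-p̂)/n) = √(0.330000×0.670000/500) = 0.02102855

Margin of error: E = z* × SE = 1.645 × 0.02102855 = 0.034592

Z-interval: p̂ ± E = 0.330000 ± 0.034592 = (0.295408, 0.364592)

Rounded to 4 decimal places:

(0.2954, 0.3646)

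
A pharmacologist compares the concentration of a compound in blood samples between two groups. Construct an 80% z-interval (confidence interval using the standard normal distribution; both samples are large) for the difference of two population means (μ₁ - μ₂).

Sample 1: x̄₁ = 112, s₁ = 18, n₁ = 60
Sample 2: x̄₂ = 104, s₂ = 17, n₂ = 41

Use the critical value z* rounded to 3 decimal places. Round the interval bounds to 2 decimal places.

Both samples are large (n₁ = 60 ≥ 30, n₂ = 41 ≥ 30), so a z-interval for the difference of means applies.

Point estimate: x̄₁ - x̄₂ = 112 - 104 = 8

Standard error: SE = √(s₁²/n₁ + s₂²/n₂)
= √(18²/60 + 17²/41)
= √(5.400000 + 7.048780)
= 3.528283

For 80% confidence, z* = 1.282 (from standard normal table)
Margin of error: E = z* × SE = 1.282 × 3.528283 = 4.5233

Z-interval: (x̄₁ - x̄₂) ± E = 8 ± 4.5233 = (3.4767, 12.5233)

Rounded to 2 decimal places:

(3.48, 12.52)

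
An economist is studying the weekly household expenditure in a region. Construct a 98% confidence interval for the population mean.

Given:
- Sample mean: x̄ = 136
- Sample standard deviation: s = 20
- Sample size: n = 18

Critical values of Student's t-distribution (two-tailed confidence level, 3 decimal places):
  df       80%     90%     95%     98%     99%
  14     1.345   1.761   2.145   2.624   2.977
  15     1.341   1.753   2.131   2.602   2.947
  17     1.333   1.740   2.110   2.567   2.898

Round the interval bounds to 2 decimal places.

The population standard deviation σ is unknown (only the sample standard deviation s is given), so use a t-interval with df = n - 1 = 18 - 1 = 17.

For 98% confidence with df = 17, t* = 2.567 (from t-table)

Standard error: SE = s/√n = 20/√18 = 4.714045

Margin of error: E = t* × SE = 2.567 × 4.714045 = 12.1010

T-interval: x̄ ± E = 136 ± 12.1010 = (123.8990, 148.1010)

Rounded to 2 decimal places:

(123.90, 148.10)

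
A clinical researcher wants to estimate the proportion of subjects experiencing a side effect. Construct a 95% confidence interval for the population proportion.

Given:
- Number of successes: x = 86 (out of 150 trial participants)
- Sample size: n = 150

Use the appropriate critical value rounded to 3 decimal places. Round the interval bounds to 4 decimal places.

Sample proportion: p̂ = 86/150 = 0.573333

Check conditions for normal approximation:
  np̂ = 86 ≥ 10 ✓
  n(1-p̂) = 64 ≥ 10 ✓

The sample is large enough, so use a z-interval (normal approximation) for the proportion.

For 95% confidence, z* = 1.96 (from standard normal table)

Standard error: SE = √(p̂(1-p̂)/n) = √(0.573333×0.426667/150) = 0.04038335

Margin of error: E = z* × SE = 1.96 × 0.04038335 = 0.079151

Z-interval: p̂ ± E = 0.573333 ± 0.079151 = (0.494182, 0.652485)

Rounded to 4 decimal places:

(0.4942, 0.6525)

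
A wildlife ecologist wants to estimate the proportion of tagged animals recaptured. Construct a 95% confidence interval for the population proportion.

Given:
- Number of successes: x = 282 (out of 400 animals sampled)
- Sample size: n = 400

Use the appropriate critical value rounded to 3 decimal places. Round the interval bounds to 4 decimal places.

Sample proportion: p̂ = 282/400 = 0.705000

Check conditions for normal approximation:
  np̂ = 282 ≥ 10 ✓
  n(1-p̂) = 118 ≥ 10 ✓

The sample is large enough, so use a z-interval (normal approximation) for the proportion.

For 95% confidence, z* = 1.96 (from standard normal table)

Standard error: SE = √(p̂(1-p̂)/n) = √(0.705000×0.295000/400) = 0.02280214

Margin of error: E = z* × SE = 1.96 × 0.02280214 = 0.044692

Z-interval: p̂ ± E = 0.705000 ± 0.044692 = (0.660308, 0.749692)

Rounded to 4 decimal places:

(0.6603, 0.7497)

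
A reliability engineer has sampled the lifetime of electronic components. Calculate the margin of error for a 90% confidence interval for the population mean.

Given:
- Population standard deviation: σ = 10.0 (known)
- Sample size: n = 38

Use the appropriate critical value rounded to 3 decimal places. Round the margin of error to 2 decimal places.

The population standard deviation σ is known, so use the z-interval margin of error formula.

For 90% confidence, z* = 1.645 (from standard normal table)

Margin of error formula for z-interval: E = z* × σ/√n

E = 1.645 × 10.0/√38
  = 1.645 × 1.622214
  = 2.6685

Rounded to 2 decimal places:

2.67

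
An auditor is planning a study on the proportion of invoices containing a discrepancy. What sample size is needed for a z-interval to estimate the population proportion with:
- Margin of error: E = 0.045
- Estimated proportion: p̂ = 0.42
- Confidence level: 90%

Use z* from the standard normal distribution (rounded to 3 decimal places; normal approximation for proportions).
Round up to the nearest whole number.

Using z* for proportion z-interval (normal approximation).

For 90% confidence, z* = 1.645 (from standard normal table)

Sample size formula for proportion z-interval: n = z*²p̂(1-p̂)/E²

n = 1.645² × 0.42 × 0.58 / 0.045²
  = 2.706025 × 0.2436 / 0.002025
  = 325.5248

Round up to the nearest whole number: n = 326

326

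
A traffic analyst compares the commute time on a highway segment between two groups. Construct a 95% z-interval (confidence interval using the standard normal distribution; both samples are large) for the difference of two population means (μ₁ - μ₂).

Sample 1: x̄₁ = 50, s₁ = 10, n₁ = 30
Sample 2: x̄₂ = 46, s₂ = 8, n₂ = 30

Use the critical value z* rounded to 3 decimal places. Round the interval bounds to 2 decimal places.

Both samples are large (n₁ = 30 ≥ 30, n₂ = 30 ≥ 30), so a z-interval for the difference of means applies.

Point estimate: x̄₁ - x̄₂ = 50 - 46 = 4

Standard error: SE = √(s₁²/n₁ + s₂²/n₂)
= √(10²/30 + 8²/30)
= √(3.333333 + 2.133333)
= 2.338090

For 95% confidence, z* = 1.96 (from standard normal table)
Margin of error: E = z* × SE = 1.96 × 2.338090 = 4.5827

Z-interval: (x̄₁ - x̄₂) ± E = 4 ± 4.5827 = (-0.5827, 8.5827)

Rounded to 2 decimal places:

(-0.58, 8.58)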